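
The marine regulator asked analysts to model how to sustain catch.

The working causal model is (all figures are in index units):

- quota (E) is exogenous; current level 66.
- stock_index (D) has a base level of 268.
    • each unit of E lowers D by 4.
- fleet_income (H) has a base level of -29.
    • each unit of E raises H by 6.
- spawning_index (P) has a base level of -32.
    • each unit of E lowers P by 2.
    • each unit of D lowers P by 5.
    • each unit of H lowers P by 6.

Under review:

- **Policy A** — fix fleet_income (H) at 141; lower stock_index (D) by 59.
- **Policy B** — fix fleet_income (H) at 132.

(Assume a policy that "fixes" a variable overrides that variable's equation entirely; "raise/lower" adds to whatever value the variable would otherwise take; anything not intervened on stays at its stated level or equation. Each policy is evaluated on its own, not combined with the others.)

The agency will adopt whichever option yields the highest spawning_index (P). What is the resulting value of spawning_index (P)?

Policy A (H := 141, D − 59):
  E = 66
  D = 268 − 4·66 (−59 from intervention) = -55
  H = 141
  P = -32 − 2·66 − 5·(-55) − 6·141 = -735
Policy B (H := 132):
  E = 66
  D = 268 − 4·66 = 4
  H = 132
  P = -32 − 2·66 − 5·4 − 6·132 = -976
Comparing — Policy A: P=-735, Policy B: P=-976. Highest is -735 (Policy A).

-735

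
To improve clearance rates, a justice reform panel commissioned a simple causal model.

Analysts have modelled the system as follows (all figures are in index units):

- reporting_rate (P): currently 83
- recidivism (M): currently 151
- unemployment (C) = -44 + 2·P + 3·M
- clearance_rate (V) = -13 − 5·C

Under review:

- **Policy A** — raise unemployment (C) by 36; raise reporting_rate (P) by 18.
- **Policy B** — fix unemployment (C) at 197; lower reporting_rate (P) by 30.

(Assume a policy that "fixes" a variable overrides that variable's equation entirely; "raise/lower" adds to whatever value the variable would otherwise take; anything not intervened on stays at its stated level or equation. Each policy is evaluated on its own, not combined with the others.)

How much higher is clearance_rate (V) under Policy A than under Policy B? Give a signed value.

-2250

Policy A (C + 36, P + 18):
  P = 83 + 18 = 101
  M = 151
  C = -44 + 2·101 + 3·151 (+36 from intervention) = 647
  V = -13 − 5·647 = -3248
Policy B (C := 197, P − 30):
  P = 83 − 30 = 53
  M = 151
  C = 197
  V = -13 − 5·197 = -998
V: -3248 − (-998) = -2250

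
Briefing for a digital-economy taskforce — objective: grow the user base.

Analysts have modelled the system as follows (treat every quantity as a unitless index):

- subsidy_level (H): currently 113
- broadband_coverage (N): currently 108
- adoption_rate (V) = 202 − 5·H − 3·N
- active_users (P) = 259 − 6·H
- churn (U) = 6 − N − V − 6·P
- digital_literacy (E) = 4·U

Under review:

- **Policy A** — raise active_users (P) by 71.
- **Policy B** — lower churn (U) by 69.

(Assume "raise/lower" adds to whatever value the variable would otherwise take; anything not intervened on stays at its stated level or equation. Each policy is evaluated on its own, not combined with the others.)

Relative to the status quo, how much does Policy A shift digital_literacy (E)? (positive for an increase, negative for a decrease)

-1704

Baseline:
  H = 113
  N = 108
  V = 202 − 5·113 − 3·108 = -687
  P = 259 − 6·113 = -419
  U = 6 − 108 − (-687) − 6·(-419) = 3099
  E = 0 + 4·3099 = 12396
Policy A (P + 71):
  H = 113
  N = 108
  V = 202 − 5·113 − 3·108 = -687
  P = 259 − 6·113 (+71 from intervention) = -348
  U = 6 − 108 − (-687) − 6·(-348) = 2673
  E = 0 + 4·2673 = 10692
Change in E: 10692 − 12396 = -1704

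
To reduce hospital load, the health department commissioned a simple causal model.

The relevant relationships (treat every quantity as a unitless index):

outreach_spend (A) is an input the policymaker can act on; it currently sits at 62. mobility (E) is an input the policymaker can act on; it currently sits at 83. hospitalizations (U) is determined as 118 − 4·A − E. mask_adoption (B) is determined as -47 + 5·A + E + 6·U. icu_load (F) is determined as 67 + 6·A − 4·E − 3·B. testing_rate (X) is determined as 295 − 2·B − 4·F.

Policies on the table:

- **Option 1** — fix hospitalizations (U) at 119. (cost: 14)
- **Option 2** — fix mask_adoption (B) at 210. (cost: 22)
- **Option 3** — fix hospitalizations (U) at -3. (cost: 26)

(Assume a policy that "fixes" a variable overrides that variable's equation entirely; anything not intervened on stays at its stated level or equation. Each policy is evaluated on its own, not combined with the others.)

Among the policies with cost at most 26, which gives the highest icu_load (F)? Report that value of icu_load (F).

Option 1 (U := 119):
  A = 62
  E = 83
  U = 119
  B = -47 + 5·62 + 83 + 6·119 = 1060
  F = 67 + 6·62 − 4·83 − 3·1060 = -3073
Option 2 (B := 210):
  A = 62
  E = 83
  U = 118 − 4·62 − 83 = -213
  B = 210
  F = 67 + 6·62 − 4·83 − 3·210 = -523
Option 3 (U := -3):
  A = 62
  E = 83
  U = -3
  B = -47 + 5·62 + 83 + 6·(-3) = 328
  F = 67 + 6·62 − 4·83 − 3·328 = -877
Comparing — Option 1: F=-3073, Option 2: F=-523, Option 3: F=-877. Highest is -523 (Option 2).

-523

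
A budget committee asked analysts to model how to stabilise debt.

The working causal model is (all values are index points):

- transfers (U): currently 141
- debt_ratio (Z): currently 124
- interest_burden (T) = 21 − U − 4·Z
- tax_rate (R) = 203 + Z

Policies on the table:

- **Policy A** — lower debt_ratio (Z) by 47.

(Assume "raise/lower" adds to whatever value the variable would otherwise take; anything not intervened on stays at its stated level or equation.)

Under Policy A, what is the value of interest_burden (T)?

-428

Policy A (Z − 47):
  U = 141
  Z = 124 − 47 = 77
  T = 21 − 141 − 4·77 = -428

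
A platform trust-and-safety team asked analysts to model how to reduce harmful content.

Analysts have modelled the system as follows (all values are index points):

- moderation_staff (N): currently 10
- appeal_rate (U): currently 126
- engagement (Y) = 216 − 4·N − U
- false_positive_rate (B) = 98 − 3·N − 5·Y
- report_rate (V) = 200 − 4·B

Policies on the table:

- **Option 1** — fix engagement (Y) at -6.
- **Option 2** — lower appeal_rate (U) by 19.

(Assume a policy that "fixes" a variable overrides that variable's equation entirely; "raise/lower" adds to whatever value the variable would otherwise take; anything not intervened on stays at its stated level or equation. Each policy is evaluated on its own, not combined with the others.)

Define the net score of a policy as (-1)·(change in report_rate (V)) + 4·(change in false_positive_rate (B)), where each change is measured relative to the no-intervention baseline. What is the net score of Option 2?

Baseline:
  N = 10
  U = 126
  Y = 216 − 4·10 − 126 = 50
  B = 98 − 3·10 − 5·50 = -182
  V = 200 − 4·(-182) = 928
Option 2 (U − 19):
  N = 10
  U = 126 − 19 = 107
  Y = 216 − 4·10 − 107 = 69
  B = 98 − 3·10 − 5·69 = -277
  V = 200 − 4·(-277) = 1308
ΔV = 1308 − 928 = 380; ΔB = -277 − (-182) = -95
Score = (-1)·380 + 4·(-95) = -760

-760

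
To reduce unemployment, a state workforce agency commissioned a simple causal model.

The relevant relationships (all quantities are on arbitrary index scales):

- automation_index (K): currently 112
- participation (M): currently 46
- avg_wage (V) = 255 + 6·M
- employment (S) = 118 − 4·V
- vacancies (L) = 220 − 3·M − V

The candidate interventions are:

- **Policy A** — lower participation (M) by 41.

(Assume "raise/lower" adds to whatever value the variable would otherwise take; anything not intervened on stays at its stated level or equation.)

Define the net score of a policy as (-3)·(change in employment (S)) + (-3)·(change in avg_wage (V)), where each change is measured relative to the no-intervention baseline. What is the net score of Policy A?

Baseline:
  M = 46
  V = 255 + 6·46 = 531
  S = 118 − 4·531 = -2006
Policy A (M − 41):
  M = 46 − 41 = 5
  V = 255 + 6·5 = 285
  S = 118 − 4·285 = -1022
ΔS = -1022 − (-2006) = 984; ΔV = 285 − 531 = -246
Score = (-3)·984 + (-3)·(-246) = -2214

-2214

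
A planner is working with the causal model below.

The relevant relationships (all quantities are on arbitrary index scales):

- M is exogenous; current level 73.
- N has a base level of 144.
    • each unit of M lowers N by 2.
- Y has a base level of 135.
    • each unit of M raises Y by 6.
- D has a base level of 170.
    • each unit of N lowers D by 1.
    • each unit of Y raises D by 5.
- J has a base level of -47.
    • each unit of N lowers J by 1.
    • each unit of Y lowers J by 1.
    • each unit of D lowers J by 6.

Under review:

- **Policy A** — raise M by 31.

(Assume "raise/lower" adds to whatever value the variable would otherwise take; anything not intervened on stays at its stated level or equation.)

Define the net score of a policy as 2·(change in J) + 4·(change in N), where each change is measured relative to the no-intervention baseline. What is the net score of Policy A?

Baseline:
  M = 73
  N = 144 − 2·73 = -2
  Y = 135 + 6·73 = 573
  D = 170 − (-2) + 5·573 = 3037
  J = -47 − (-2) − 573 − 6·3037 = -18840
Policy A (M + 31):
  M = 73 + 31 = 104
  N = 144 − 2·104 = -64
  Y = 135 + 6·104 = 759
  D = 170 − (-64) + 5·759 = 4029
  J = -47 − (-64) − 759 − 6·4029 = -24916
ΔJ = -24916 − (-18840) = -6076; ΔN = -64 − (-2) = -62
Score = 2·(-6076) + 4·(-62) = -12400

-12400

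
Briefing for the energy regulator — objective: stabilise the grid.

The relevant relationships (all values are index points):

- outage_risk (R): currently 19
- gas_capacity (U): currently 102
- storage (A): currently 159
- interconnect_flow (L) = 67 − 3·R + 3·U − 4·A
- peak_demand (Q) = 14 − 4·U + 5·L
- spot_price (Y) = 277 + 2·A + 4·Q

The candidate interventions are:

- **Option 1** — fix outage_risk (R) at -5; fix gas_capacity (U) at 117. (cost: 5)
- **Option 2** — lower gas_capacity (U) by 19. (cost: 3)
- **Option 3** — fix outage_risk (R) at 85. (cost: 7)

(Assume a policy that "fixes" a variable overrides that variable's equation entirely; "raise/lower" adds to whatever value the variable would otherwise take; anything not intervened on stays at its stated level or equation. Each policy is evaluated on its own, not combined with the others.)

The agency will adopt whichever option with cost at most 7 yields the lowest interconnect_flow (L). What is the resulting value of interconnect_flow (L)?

Option 1 (R := -5, U := 117):
  R = -5
  U = 117
  A = 159
  L = 67 − 3·(-5) + 3·117 − 4·159 = -203
Option 2 (U − 19):
  R = 19
  U = 102 − 19 = 83
  A = 159
  L = 67 − 3·19 + 3·83 − 4·159 = -377
Option 3 (R := 85):
  R = 85
  U = 102
  A = 159
  L = 67 − 3·85 + 3·102 − 4·159 = -518
Comparing — Option 1: L=-203, Option 2: L=-377, Option 3: L=-518. Lowest is -518 (Option 3).

-518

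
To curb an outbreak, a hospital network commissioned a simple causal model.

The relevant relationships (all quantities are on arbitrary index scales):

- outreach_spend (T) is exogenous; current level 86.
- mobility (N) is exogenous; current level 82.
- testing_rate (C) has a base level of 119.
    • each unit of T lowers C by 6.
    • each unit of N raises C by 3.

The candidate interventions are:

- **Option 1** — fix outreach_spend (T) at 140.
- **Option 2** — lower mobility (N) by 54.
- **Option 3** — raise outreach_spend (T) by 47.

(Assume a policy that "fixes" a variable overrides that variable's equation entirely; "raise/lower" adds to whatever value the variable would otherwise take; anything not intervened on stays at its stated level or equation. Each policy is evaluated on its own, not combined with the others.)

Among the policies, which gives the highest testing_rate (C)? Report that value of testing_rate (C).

Option 1 (T := 140):
  T = 140
  N = 82
  C = 119 − 6·140 + 3·82 = -475
Option 2 (N − 54):
  T = 86
  N = 82 − 54 = 28
  C = 119 − 6·86 + 3·28 = -313
Option 3 (T + 47):
  T = 86 + 47 = 133
  N = 82
  C = 119 − 6·133 + 3·82 = -433
Comparing — Option 1: C=-475, Option 2: C=-313, Option 3: C=-433. Highest is -313 (Option 2).

-313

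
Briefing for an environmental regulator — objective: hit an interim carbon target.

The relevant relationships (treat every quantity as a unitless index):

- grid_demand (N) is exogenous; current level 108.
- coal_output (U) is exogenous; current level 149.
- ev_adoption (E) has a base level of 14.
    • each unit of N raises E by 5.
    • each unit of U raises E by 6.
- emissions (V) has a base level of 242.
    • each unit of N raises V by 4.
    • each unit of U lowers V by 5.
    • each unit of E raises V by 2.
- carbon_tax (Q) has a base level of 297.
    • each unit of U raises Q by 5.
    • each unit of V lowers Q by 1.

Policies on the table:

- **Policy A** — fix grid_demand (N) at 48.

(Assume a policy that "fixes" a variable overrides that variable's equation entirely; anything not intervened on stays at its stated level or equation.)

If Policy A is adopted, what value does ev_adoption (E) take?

Policy A (N := 48):
  N = 48
  U = 149
  E = 14 + 5·48 + 6·149 = 1148

1148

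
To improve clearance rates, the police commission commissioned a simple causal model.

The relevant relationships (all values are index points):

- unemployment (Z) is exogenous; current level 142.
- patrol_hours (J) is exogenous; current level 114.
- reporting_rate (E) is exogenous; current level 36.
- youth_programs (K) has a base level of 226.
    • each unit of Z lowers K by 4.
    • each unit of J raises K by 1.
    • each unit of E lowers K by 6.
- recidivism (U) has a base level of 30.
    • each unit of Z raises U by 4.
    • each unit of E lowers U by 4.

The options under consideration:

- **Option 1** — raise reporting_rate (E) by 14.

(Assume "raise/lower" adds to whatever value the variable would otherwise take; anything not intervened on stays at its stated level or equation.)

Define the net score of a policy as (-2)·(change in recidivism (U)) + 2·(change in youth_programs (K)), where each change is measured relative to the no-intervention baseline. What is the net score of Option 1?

-56

Baseline:
  Z = 142
  J = 114
  E = 36
  K = 226 − 4·142 + 114 − 6·36 = -444
  U = 30 + 4·142 − 4·36 = 454
Option 1 (E + 14):
  Z = 142
  J = 114
  E = 36 + 14 = 50
  K = 226 − 4·142 + 114 − 6·50 = -528
  U = 30 + 4·142 − 4·50 = 398
ΔU = 398 − 454 = -56; ΔK = -528 − (-444) = -84
Score = (-2)·(-56) + 2·(-84) = -56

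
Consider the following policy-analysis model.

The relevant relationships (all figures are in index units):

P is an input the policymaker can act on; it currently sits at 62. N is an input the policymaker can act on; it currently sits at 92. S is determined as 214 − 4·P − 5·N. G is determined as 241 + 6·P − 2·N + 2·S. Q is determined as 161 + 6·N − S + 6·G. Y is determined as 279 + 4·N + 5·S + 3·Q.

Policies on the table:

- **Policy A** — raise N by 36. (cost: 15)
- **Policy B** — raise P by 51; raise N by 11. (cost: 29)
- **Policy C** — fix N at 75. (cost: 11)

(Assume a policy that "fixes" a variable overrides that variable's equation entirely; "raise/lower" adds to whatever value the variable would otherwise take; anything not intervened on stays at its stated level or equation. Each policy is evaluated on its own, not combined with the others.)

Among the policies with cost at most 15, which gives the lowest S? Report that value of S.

Policy A (N + 36):
  P = 62
  N = 92 + 36 = 128
  S = 214 − 4·62 − 5·128 = -674
Policy C (N := 75):
  P = 62
  N = 75
  S = 214 − 4·62 − 5·75 = -409
Comparing — Policy A: S=-674, Policy C: S=-409. Lowest is -674 (Policy A).

-674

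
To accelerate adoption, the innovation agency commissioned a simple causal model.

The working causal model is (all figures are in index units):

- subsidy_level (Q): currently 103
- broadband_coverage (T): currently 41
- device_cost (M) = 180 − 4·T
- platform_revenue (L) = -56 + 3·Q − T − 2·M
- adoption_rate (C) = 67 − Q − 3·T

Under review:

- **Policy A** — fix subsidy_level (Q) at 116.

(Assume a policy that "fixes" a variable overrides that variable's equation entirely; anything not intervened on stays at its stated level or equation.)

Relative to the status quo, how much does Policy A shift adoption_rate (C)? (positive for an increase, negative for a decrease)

-13

Baseline:
  Q = 103
  T = 41
  C = 67 − 103 − 3·41 = -159
Policy A (Q := 116):
  Q = 116
  T = 41
  C = 67 − 116 − 3·41 = -172
Change in C: -172 − (-159) = -13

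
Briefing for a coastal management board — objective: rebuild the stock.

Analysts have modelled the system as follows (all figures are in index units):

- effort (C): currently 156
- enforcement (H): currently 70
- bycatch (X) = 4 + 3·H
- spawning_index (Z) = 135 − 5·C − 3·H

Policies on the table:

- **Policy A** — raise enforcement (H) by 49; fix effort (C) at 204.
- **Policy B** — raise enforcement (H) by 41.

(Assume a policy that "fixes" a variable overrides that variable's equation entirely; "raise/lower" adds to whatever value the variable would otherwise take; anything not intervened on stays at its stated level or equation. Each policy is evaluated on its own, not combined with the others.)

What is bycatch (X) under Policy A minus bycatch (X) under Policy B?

24

Policy A (H + 49, C := 204):
  H = 70 + 49 = 119
  X = 4 + 3·119 = 361
Policy B (H + 41):
  H = 70 + 41 = 111
  X = 4 + 3·111 = 337
X: 361 − 337 = 24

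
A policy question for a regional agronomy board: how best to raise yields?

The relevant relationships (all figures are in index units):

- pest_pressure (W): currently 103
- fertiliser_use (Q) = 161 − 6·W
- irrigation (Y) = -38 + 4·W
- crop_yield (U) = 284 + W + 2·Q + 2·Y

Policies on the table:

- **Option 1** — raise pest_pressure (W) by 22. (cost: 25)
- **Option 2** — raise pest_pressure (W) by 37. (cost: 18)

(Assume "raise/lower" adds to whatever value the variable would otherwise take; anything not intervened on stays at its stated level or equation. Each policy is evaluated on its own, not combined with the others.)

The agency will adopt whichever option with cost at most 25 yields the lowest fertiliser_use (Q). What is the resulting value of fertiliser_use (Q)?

Option 1 (W + 22):
  W = 103 + 22 = 125
  Q = 161 − 6·125 = -589
Option 2 (W + 37):
  W = 103 + 37 = 140
  Q = 161 − 6·140 = -679
Comparing — Option 1: Q=-589, Option 2: Q=-679. Lowest is -679 (Option 2).

-679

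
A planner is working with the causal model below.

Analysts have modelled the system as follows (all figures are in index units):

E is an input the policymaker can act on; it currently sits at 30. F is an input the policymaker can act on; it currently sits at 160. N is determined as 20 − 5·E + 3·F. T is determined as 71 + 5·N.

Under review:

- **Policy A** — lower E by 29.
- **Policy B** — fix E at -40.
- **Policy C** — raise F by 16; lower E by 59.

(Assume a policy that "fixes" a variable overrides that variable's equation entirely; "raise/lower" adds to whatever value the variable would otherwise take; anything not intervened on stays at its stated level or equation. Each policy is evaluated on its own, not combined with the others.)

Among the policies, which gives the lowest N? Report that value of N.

495

Policy A (E − 29):
  E = 30 − 29 = 1
  F = 160
  N = 20 − 5·1 + 3·160 = 495
Policy B (E := -40):
  E = -40
  F = 160
  N = 20 − 5·(-40) + 3·160 = 700
Policy C (F + 16, E − 59):
  E = 30 − 59 = -29
  F = 160 + 16 = 176
  N = 20 − 5·(-29) + 3·176 = 693
Comparing — Policy A: N=495, Policy B: N=700, Policy C: N=693. Lowest is 495 (Policy A).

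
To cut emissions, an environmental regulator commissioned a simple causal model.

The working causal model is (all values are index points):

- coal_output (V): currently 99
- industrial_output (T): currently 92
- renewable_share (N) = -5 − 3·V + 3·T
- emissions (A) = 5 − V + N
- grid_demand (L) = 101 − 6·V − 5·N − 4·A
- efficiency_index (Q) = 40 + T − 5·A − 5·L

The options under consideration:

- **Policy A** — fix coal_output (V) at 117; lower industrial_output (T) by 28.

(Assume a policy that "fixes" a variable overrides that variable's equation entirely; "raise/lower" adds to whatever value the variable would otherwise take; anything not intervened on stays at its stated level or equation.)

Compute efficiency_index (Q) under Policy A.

Policy A (V := 117, T − 28):
  V = 117
  T = 92 − 28 = 64
  N = -5 − 3·117 + 3·64 = -164
  A = 5 − 117 + (-164) = -276
  L = 101 − 6·117 − 5·(-164) − 4·(-276) = 1323
  Q = 40 + 64 − 5·(-276) − 5·1323 = -5131

-5131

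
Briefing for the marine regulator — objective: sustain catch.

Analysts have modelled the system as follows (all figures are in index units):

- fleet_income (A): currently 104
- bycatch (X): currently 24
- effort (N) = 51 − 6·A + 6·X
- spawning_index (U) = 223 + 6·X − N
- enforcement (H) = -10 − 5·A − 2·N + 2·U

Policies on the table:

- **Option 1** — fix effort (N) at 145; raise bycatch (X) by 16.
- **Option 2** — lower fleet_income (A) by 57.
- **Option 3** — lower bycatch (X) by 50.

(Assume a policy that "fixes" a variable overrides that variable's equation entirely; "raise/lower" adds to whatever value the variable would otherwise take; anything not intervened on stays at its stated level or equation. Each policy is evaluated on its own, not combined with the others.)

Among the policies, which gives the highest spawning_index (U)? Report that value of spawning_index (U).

Option 1 (N := 145, X + 16):
  A = 104
  X = 24 + 16 = 40
  N = 145
  U = 223 + 6·40 − 145 = 318
Option 2 (A − 57):
  A = 104 − 57 = 47
  X = 24
  N = 51 − 6·47 + 6·24 = -87
  U = 223 + 6·24 − (-87) = 454
Option 3 (X − 50):
  A = 104
  X = 24 − 50 = -26
  N = 51 − 6·104 + 6·(-26) = -729
  U = 223 + 6·(-26) − (-729) = 796
Comparing — Option 1: U=318, Option 2: U=454, Option 3: U=796. Highest is 796 (Option 3).

796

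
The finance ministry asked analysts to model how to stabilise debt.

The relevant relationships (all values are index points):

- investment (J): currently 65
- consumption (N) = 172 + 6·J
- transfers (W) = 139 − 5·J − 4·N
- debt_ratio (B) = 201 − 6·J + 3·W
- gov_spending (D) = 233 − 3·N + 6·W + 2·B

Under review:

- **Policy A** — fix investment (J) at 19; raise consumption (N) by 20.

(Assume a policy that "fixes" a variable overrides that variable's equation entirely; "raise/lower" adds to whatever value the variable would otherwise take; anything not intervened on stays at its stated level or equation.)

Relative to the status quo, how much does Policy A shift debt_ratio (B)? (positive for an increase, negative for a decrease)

Baseline:
  J = 65
  N = 172 + 6·65 = 562
  W = 139 − 5·65 − 4·562 = -2434
  B = 201 − 6·65 + 3·(-2434) = -7491
Policy A (J := 19, N + 20):
  J = 19
  N = 172 + 6·19 (+20 from intervention) = 306
  W = 139 − 5·19 − 4·306 = -1180
  B = 201 − 6·19 + 3·(-1180) = -3453
Change in B: -3453 − (-7491) = 4038

4038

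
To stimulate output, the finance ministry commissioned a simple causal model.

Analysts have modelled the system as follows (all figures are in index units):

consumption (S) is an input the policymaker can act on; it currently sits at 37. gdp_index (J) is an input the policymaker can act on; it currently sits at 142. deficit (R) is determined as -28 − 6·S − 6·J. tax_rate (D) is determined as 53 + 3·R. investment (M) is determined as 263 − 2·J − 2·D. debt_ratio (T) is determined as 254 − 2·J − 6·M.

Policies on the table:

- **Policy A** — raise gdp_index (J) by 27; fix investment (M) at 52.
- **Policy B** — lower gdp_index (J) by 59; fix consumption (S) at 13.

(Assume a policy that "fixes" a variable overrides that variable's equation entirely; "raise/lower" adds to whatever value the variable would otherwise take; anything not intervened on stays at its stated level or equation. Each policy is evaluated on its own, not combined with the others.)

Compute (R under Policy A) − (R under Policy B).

-660

Policy A (J + 27, M := 52):
  S = 37
  J = 142 + 27 = 169
  R = -28 − 6·37 − 6·169 = -1264
Policy B (J − 59, S := 13):
  S = 13
  J = 142 − 59 = 83
  R = -28 − 6·13 − 6·83 = -604
R: -1264 − (-604) = -660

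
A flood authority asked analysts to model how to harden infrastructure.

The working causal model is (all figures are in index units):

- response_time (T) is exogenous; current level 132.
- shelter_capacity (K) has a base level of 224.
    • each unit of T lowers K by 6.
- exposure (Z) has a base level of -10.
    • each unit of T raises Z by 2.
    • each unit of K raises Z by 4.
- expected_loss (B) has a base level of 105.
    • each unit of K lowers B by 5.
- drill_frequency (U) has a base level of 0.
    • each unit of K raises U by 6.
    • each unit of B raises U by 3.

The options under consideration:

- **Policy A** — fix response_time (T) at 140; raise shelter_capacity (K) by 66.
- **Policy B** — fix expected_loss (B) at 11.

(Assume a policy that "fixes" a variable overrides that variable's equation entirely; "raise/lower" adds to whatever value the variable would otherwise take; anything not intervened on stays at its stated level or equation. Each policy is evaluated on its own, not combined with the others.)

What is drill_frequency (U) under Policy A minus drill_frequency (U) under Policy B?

8640

Policy A (T := 140, K + 66):
  T = 140
  K = 224 − 6·140 (+66 from intervention) = -550
  B = 105 − 5·(-550) = 2855
  U = 0 + 6·(-550) + 3·2855 = 5265
Policy B (B := 11):
  T = 132
  K = 224 − 6·132 = -568
  B = 11
  U = 0 + 6·(-568) + 3·11 = -3375
U: 5265 − (-3375) = 8640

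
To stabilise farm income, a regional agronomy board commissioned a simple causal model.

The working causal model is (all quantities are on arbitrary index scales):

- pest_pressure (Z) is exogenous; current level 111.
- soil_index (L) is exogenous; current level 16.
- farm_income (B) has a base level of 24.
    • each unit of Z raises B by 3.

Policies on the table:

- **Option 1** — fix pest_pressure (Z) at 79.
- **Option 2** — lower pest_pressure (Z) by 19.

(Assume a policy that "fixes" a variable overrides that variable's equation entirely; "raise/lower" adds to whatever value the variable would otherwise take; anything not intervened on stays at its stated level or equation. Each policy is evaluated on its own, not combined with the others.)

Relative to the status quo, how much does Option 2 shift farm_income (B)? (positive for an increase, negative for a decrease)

-57

Baseline:
  Z = 111
  B = 24 + 3·111 = 357
Option 2 (Z − 19):
  Z = 111 − 19 = 92
  B = 24 + 3·92 = 300
Change in B: 300 − 357 = -57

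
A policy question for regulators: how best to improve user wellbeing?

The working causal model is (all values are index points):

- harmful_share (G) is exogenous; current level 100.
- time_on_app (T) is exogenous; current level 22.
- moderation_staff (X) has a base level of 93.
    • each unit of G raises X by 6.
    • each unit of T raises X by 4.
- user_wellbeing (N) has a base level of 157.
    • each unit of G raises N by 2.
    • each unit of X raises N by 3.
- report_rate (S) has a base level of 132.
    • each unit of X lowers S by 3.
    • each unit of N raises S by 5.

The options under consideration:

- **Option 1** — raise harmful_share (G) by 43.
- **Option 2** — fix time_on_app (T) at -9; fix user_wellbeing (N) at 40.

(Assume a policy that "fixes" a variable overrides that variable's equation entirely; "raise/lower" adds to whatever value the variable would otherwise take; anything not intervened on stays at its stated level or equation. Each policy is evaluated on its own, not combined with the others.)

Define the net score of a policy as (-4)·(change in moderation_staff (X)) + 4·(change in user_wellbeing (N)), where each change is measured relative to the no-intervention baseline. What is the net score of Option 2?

-10144

Baseline:
  G = 100
  T = 22
  X = 93 + 6·100 + 4·22 = 781
  N = 157 + 2·100 + 3·781 = 2700
Option 2 (T := -9, N := 40):
  G = 100
  T = -9
  X = 93 + 6·100 + 4·(-9) = 657
  N = 40
ΔX = 657 − 781 = -124; ΔN = 40 − 2700 = -2660
Score = (-4)·(-124) + 4·(-2660) = -10144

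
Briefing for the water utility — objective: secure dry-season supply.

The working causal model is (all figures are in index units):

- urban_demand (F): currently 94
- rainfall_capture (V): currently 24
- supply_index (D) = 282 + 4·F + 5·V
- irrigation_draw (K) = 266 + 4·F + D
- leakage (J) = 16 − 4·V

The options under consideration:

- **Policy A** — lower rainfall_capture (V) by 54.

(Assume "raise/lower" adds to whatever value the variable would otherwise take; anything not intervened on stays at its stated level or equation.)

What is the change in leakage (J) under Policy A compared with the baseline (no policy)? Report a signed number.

216

Baseline:
  V = 24
  J = 16 − 4·24 = -80
Policy A (V − 54):
  V = 24 − 54 = -30
  J = 16 − 4·(-30) = 136
Change in J: 136 − (-80) = 216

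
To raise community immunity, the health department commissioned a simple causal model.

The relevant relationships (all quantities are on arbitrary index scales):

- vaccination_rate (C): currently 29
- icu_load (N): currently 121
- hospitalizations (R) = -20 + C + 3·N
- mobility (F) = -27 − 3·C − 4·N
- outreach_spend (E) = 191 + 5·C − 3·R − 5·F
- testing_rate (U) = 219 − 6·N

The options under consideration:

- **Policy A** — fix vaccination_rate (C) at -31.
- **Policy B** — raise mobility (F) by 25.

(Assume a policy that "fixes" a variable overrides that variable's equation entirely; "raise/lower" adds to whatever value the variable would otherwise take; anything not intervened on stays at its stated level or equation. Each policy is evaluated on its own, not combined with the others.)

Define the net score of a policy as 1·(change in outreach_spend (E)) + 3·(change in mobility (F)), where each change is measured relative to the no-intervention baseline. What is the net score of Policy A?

-480

Baseline:
  C = 29
  N = 121
  R = -20 + 29 + 3·121 = 372
  F = -27 − 3·29 − 4·121 = -598
  E = 191 + 5·29 − 3·372 − 5·(-598) = 2210
Policy A (C := -31):
  C = -31
  N = 121
  R = -20 + (-31) + 3·121 = 312
  F = -27 − 3·(-31) − 4·121 = -418
  E = 191 + 5·(-31) − 3·312 − 5·(-418) = 1190
ΔE = 1190 − 2210 = -1020; ΔF = -418 − (-598) = 180
Score = 1·(-1020) + 3·180 = -480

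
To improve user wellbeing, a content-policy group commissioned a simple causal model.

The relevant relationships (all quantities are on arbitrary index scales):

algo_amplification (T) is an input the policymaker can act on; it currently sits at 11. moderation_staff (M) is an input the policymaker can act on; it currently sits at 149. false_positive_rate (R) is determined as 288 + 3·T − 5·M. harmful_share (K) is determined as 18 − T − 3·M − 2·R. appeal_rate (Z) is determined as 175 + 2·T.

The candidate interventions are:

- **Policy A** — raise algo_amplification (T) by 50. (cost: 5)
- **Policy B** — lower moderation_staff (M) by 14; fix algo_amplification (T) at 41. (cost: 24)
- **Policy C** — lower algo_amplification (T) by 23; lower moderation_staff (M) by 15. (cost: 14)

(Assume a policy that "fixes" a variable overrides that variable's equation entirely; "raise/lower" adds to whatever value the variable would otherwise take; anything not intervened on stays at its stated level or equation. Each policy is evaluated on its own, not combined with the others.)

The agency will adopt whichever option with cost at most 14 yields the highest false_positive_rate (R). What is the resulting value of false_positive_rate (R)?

-274

Policy A (T + 50):
  T = 11 + 50 = 61
  M = 149
  R = 288 + 3·61 − 5·149 = -274
Policy C (T − 23, M − 15):
  T = 11 − 23 = -12
  M = 149 − 15 = 134
  R = 288 + 3·(-12) − 5·134 = -418
Comparing — Policy A: R=-274, Policy C: R=-418. Highest is -274 (Policy A).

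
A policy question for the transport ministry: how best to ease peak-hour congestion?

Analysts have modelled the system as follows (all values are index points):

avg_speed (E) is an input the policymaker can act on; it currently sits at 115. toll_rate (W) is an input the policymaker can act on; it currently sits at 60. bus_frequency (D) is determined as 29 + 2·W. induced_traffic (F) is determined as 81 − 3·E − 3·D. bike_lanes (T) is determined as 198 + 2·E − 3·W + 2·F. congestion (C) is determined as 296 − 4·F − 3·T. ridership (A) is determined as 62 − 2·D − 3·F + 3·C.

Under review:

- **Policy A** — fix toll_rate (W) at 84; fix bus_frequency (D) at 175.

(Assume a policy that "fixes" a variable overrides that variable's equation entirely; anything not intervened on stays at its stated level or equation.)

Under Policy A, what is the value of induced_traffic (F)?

Policy A (W := 84, D := 175):
  E = 115
  W = 84
  D = 175
  F = 81 − 3·115 − 3·175 = -789

-789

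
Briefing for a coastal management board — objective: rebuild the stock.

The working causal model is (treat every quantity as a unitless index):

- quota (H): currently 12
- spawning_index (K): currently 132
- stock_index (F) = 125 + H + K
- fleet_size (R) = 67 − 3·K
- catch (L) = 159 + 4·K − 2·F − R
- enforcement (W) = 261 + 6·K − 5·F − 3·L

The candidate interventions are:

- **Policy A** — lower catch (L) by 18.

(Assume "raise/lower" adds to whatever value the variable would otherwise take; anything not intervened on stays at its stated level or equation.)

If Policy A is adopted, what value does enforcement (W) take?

-1672

Policy A (L − 18):
  H = 12
  K = 132
  F = 125 + 12 + 132 = 269
  R = 67 − 3·132 = -329
  L = 159 + 4·132 − 2·269 − (-329) (−18 from intervention) = 460
  W = 261 + 6·132 − 5·269 − 3·460 = -1672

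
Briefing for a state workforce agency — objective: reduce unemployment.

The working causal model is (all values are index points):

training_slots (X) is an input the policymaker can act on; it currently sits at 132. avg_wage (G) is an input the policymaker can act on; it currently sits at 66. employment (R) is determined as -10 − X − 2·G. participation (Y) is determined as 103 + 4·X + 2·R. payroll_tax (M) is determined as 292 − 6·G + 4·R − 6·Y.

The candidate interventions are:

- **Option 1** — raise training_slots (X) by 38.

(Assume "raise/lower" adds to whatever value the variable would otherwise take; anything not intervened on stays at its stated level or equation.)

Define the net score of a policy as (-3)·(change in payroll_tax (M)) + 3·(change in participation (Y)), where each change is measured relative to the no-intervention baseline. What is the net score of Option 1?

2052

Baseline:
  X = 132
  G = 66
  R = -10 − 132 − 2·66 = -274
  Y = 103 + 4·132 + 2·(-274) = 83
  M = 292 − 6·66 + 4·(-274) − 6·83 = -1698
Option 1 (X + 38):
  X = 132 + 38 = 170
  G = 66
  R = -10 − 170 − 2·66 = -312
  Y = 103 + 4·170 + 2·(-312) = 159
  M = 292 − 6·66 + 4·(-312) − 6·159 = -2306
ΔM = -2306 − (-1698) = -608; ΔY = 159 − 83 = 76
Score = (-3)·(-608) + 3·76 = 2052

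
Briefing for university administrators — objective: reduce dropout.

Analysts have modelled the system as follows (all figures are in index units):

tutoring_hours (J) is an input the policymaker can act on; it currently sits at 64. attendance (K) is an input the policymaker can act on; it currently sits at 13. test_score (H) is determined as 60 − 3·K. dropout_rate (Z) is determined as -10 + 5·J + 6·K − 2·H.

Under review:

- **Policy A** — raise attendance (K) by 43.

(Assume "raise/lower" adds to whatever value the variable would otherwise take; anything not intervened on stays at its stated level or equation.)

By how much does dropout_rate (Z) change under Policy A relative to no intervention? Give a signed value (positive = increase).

Baseline:
  J = 64
  K = 13
  H = 60 − 3·13 = 21
  Z = -10 + 5·64 + 6·13 − 2·21 = 346
Policy A (K + 43):
  J = 64
  K = 13 + 43 = 56
  H = 60 − 3·56 = -108
  Z = -10 + 5·64 + 6·56 − 2·(-108) = 862
Change in Z: 862 − 346 = 516

516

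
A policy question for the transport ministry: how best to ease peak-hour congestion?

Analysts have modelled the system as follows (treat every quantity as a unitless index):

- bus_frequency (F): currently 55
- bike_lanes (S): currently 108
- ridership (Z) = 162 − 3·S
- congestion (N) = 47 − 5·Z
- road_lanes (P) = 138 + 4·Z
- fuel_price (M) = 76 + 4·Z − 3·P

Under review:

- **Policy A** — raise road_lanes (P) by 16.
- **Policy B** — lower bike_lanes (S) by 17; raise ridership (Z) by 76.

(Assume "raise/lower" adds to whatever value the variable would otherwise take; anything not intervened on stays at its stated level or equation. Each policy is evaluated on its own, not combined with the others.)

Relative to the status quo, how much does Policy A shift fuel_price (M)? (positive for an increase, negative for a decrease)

-48

Baseline:
  S = 108
  Z = 162 − 3·108 = -162
  P = 138 + 4·(-162) = -510
  M = 76 + 4·(-162) − 3·(-510) = 958
Policy A (P + 16):
  S = 108
  Z = 162 − 3·108 = -162
  P = 138 + 4·(-162) (+16 from intervention) = -494
  M = 76 + 4·(-162) − 3·(-494) = 910
Change in M: 910 − 958 = -48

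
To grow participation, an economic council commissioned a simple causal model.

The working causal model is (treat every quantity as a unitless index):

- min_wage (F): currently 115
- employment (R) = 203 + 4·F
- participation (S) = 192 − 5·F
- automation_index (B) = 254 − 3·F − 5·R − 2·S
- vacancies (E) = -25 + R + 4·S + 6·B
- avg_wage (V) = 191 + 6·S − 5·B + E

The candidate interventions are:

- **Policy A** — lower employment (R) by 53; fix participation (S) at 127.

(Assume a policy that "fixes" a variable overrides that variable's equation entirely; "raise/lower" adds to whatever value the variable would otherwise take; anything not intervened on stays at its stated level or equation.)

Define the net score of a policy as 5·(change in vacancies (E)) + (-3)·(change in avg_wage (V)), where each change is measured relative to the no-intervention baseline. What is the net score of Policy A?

Baseline:
  F = 115
  R = 203 + 4·115 = 663
  S = 192 − 5·115 = -383
  B = 254 − 3·115 − 5·663 − 2·(-383) = -2640
  E = -25 + 663 + 4·(-383) + 6·(-2640) = -16734
  V = 191 + 6·(-383) − 5·(-2640) + (-16734) = -5641
Policy A (R − 53, S := 127):
  F = 115
  R = 203 + 4·115 (−53 from intervention) = 610
  S = 127
  B = 254 − 3·115 − 5·610 − 2·127 = -3395
  E = -25 + 610 + 4·127 + 6·(-3395) = -19277
  V = 191 + 6·127 − 5·(-3395) + (-19277) = -1349
ΔE = -19277 − (-16734) = -2543; ΔV = -1349 − (-5641) = 4292
Score = 5·(-2543) + (-3)·4292 = -25591

-25591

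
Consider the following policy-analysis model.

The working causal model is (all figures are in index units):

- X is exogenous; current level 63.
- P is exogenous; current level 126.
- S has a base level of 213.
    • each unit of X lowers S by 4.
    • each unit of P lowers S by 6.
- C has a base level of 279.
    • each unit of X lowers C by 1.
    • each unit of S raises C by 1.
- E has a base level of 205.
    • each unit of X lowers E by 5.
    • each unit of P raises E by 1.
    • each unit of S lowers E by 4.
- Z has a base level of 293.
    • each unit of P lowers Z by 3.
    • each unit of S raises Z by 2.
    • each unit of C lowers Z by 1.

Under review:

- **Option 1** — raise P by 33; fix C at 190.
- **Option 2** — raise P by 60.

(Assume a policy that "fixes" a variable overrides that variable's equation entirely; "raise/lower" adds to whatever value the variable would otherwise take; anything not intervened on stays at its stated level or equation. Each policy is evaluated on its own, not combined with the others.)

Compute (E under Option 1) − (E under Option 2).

Option 1 (P + 33, C := 190):
  X = 63
  P = 126 + 33 = 159
  S = 213 − 4·63 − 6·159 = -993
  E = 205 − 5·63 + 159 − 4·(-993) = 4021
Option 2 (P + 60):
  X = 63
  P = 126 + 60 = 186
  S = 213 − 4·63 − 6·186 = -1155
  E = 205 − 5·63 + 186 − 4·(-1155) = 4696
E: 4021 − 4696 = -675

-675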